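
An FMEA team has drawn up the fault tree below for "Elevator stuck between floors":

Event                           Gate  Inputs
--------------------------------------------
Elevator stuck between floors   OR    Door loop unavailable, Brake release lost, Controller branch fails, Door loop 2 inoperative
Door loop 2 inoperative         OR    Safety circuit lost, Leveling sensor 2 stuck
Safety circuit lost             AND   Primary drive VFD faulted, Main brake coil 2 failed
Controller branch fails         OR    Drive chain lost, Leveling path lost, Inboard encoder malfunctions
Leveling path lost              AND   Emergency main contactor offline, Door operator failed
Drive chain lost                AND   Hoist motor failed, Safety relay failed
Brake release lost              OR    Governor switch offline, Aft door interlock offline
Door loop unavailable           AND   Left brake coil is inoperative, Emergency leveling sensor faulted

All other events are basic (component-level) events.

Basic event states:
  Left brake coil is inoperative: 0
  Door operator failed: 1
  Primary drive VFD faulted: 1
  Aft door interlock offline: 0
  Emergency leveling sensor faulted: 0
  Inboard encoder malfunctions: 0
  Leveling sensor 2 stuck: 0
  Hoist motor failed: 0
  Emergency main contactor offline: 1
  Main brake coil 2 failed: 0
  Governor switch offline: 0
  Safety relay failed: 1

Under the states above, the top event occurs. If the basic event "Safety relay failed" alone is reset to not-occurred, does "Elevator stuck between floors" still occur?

Yes

Counterfactual: set "Safety relay failed" to not occurred.
Door loop unavailable [AND]: Left brake coil is inoperative=not, Emergency leveling sensor faulted=not → not all inputs occur → does not occur.
Brake release lost [OR]: Governor switch offline=not, Aft door interlock offline=not → no input occurs → does not occur.
Drive chain lost [AND]: Hoist motor failed=not, Safety relay failed=not → not all inputs occur → does not occur.
Leveling path lost [AND]: Emergency main contactor offline=occurs, Door operator failed=occurs → all inputs occur → occurs.
Controller branch fails [OR]: Drive chain lost=not, Leveling path lost=occurs, Inboard encoder malfunctions=not → at least one input occurs → occurs.
Safety circuit lost [AND]: Primary drive VFD faulted=occurs, Main brake coil 2 failed=not → not all inputs occur → does not occur.
Door loop 2 inoperative [OR]: Safety circuit lost=not, Leveling sensor 2 stuck=not → no input occurs → does not occur.
Elevator stuck between floors [OR]: Door loop unavailable=not, Brake release lost=not, Controller branch fails=occurs, Door loop 2 inoperative=not → at least one input occurs → occurs.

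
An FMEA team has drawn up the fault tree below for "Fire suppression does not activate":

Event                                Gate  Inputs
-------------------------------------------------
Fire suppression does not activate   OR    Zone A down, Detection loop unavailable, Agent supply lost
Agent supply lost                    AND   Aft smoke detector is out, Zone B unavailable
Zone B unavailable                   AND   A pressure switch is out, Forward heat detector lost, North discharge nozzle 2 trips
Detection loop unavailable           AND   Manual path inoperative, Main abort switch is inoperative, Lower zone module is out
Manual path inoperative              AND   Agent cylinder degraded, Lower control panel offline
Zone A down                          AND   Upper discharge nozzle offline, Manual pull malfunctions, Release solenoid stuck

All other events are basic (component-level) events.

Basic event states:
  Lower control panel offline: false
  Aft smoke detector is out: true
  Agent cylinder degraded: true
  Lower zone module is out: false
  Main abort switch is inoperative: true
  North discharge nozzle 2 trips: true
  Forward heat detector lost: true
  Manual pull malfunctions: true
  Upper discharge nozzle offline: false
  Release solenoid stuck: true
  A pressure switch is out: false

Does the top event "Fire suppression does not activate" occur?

Zone A down [AND]: Upper discharge nozzle offline=not, Manual pull malfunctions=occurs, Release solenoid stuck=occurs → not all inputs occur → does not occur.
Manual path inoperative [AND]: Agent cylinder degraded=occurs, Lower control panel offline=not → not all inputs occur → does not occur.
Detection loop unavailable [AND]: Manual path inoperative=not, Main abort switch is inoperative=occurs, Lower zone module is out=not → not all inputs occur → does not occur.
Zone B unavailable [AND]: A pressure switch is out=not, Forward heat detector lost=occurs, North discharge nozzle 2 trips=occurs → not all inputs occur → does not occur.
Agent supply lost [AND]: Aft smoke detector is out=occurs, Zone B unavailable=not → not all inputs occur → does not occur.
Fire suppression does not activate [OR]: Zone A down=not, Detection loop unavailable=not, Agent supply lost=not → no input occurs → does not occur.

No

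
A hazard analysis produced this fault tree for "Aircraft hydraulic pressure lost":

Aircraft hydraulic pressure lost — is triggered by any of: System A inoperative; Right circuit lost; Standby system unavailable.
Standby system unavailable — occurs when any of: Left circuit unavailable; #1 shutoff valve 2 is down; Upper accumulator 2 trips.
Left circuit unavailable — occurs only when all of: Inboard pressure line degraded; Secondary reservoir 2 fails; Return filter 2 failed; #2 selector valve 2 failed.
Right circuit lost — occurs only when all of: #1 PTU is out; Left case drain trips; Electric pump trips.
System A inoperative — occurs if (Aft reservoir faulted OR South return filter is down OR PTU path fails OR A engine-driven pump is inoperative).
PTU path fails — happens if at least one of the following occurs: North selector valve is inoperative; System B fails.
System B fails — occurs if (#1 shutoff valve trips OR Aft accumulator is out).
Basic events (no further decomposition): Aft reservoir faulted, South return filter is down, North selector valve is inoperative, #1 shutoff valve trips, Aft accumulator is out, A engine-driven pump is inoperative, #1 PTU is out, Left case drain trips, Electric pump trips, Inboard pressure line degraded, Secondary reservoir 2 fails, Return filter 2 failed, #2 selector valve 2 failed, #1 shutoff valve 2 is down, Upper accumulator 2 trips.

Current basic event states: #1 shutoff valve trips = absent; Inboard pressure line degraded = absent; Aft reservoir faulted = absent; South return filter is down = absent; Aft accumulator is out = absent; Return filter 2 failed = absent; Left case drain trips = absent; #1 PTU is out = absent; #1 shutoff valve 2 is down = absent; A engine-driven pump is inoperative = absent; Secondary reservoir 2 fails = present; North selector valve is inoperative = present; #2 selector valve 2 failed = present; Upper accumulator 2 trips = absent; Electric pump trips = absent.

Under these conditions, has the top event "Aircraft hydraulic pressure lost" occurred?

System B fails [OR]: #1 shutoff valve trips=not, Aft accumulator is out=not → no input occurs → does not occur.
PTU path fails [OR]: North selector valve is inoperative=occurs, System B fails=not → at least one input occurs → occurs.
System A inoperative [OR]: Aft reservoir faulted=not, South return filter is down=not, PTU path fails=occurs, A engine-driven pump is inoperative=not → at least one input occurs → occurs.
Right circuit lost [AND]: #1 PTU is out=not, Left case drain trips=not, Electric pump trips=not → not all inputs occur → does not occur.
Left circuit unavailable [AND]: Inboard pressure line degraded=not, Secondary reservoir 2 fails=occurs, Return filter 2 failed=not, #2 selector valve 2 failed=occurs → not all inputs occur → does not occur.
Standby system unavailable [OR]: Left circuit unavailable=not, #1 shutoff valve 2 is down=not, Upper accumulator 2 trips=not → no input occurs → does not occur.
Aircraft hydraulic pressure lost [OR]: System A inoperative=occurs, Right circuit lost=not, Standby system unavailable=not → at least one input occurs → occurs.

Yes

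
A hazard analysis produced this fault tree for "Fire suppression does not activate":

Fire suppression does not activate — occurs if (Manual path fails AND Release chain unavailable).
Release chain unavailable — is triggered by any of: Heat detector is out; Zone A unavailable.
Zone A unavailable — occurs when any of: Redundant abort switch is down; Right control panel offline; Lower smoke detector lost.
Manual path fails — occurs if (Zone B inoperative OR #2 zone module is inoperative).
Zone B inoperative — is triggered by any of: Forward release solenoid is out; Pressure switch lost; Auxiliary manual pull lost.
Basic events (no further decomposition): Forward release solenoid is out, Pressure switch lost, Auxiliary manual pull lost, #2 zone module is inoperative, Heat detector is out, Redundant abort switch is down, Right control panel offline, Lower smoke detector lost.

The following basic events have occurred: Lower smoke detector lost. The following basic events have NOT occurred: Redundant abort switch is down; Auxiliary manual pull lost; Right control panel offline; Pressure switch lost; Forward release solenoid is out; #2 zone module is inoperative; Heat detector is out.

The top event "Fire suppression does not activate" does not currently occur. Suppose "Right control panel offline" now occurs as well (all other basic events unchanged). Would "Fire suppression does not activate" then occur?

Counterfactual: set "Right control panel offline" to occurred.
Zone B inoperative [OR]: Forward release solenoid is out=not, Pressure switch lost=not, Auxiliary manual pull lost=not → no input occurs → does not occur.
Manual path fails [OR]: Zone B inoperative=not, #2 zone module is inoperative=not → no input occurs → does not occur.
Zone A unavailable [OR]: Redundant abort switch is down=not, Right control panel offline=occurs, Lower smoke detector lost=occurs → at least one input occurs → occurs.
Release chain unavailable [OR]: Heat detector is out=not, Zone A unavailable=occurs → at least one input occurs → occurs.
Fire suppression does not activate [AND]: Manual path fails=not, Release chain unavailable=occurs → not all inputs occur → does not occur.

No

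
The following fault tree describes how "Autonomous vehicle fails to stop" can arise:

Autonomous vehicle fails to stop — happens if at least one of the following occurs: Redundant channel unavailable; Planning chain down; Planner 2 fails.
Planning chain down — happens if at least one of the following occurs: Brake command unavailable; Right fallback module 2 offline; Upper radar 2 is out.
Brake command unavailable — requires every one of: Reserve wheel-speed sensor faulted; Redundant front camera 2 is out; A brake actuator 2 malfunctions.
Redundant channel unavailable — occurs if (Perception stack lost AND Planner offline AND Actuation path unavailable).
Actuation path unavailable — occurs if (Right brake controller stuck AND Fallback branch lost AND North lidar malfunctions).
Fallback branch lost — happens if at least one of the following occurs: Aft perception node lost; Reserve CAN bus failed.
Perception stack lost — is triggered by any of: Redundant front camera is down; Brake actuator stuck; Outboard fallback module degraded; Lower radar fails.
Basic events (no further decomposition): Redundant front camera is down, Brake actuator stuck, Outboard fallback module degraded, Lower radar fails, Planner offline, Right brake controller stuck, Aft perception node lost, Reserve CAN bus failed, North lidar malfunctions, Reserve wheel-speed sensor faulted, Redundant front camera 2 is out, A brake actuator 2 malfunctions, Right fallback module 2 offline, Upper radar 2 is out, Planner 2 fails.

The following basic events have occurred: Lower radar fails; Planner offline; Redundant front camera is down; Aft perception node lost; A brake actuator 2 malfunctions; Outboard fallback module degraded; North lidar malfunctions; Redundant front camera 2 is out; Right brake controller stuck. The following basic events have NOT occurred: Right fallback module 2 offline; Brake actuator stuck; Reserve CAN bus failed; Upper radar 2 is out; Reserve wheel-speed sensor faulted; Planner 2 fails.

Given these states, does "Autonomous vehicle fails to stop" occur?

Perception stack lost [OR]: Redundant front camera is down=occurs, Brake actuator stuck=not, Outboard fallback module degraded=occurs, Lower radar fails=occurs → at least one input occurs → occurs.
Fallback branch lost [OR]: Aft perception node lost=occurs, Reserve CAN bus failed=not → at least one input occurs → occurs.
Actuation path unavailable [AND]: Right brake controller stuck=occurs, Fallback branch lost=occurs, North lidar malfunctions=occurs → all inputs occur → occurs.
Redundant channel unavailable [AND]: Perception stack lost=occurs, Planner offline=occurs, Actuation path unavailable=occurs → all inputs occur → occurs.
Brake command unavailable [AND]: Reserve wheel-speed sensor faulted=not, Redundant front camera 2 is out=occurs, A brake actuator 2 malfunctions=occurs → not all inputs occur → does not occur.
Planning chain down [OR]: Brake command unavailable=not, Right fallback module 2 offline=not, Upper radar 2 is out=not → no input occurs → does not occur.
Autonomous vehicle fails to stop [OR]: Redundant channel unavailable=occurs, Planning chain down=not, Planner 2 fails=not → at least one input occurs → occurs.

Yes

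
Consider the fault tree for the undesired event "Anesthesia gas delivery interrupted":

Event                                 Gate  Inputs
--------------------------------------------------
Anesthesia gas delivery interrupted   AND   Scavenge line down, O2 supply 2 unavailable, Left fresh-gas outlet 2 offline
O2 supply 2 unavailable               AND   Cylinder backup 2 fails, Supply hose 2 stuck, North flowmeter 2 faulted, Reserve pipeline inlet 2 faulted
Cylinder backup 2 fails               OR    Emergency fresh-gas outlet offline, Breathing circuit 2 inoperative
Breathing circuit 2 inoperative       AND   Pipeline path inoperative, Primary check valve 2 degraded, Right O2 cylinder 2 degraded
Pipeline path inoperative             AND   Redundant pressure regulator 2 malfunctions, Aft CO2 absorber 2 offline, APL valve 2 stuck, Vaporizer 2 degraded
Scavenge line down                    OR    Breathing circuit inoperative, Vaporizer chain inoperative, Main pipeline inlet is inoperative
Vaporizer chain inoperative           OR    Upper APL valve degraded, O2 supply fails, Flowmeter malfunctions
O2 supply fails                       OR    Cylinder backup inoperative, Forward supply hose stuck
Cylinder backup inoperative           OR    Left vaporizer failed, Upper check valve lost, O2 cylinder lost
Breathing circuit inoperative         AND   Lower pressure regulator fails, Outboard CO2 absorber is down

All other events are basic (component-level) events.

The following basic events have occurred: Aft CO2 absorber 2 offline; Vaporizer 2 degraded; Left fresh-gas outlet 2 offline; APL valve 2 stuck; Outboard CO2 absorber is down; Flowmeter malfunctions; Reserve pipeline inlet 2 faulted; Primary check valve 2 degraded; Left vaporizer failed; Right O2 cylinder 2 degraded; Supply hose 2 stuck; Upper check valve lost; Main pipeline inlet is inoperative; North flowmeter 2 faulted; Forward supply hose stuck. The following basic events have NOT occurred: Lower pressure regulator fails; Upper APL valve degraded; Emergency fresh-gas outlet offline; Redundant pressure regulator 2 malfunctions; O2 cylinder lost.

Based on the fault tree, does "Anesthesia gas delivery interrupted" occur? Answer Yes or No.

Breathing circuit inoperative [AND]: Lower pressure regulator fails=not, Outboard CO2 absorber is down=occurs → not all inputs occur → does not occur.
Cylinder backup inoperative [OR]: Left vaporizer failed=occurs, Upper check valve lost=occurs, O2 cylinder lost=not → at least one input occurs → occurs.
O2 supply fails [OR]: Cylinder backup inoperative=occurs, Forward supply hose stuck=occurs → at least one input occurs → occurs.
Vaporizer chain inoperative [OR]: Upper APL valve degraded=not, O2 supply fails=occurs, Flowmeter malfunctions=occurs → at least one input occurs → occurs.
Scavenge line down [OR]: Breathing circuit inoperative=not, Vaporizer chain inoperative=occurs, Main pipeline inlet is inoperative=occurs → at least one input occurs → occurs.
Pipeline path inoperative [AND]: Redundant pressure regulator 2 malfunctions=not, Aft CO2 absorber 2 offline=occurs, APL valve 2 stuck=occurs, Vaporizer 2 degraded=occurs → not all inputs occur → does not occur.
Breathing circuit 2 inoperative [AND]: Pipeline path inoperative=not, Primary check valve 2 degraded=occurs, Right O2 cylinder 2 degraded=occurs → not all inputs occur → does not occur.
Cylinder backup 2 fails [OR]: Emergency fresh-gas outlet offline=not, Breathing circuit 2 inoperative=not → no input occurs → does not occur.
O2 supply 2 unavailable [AND]: Cylinder backup 2 fails=not, Supply hose 2 stuck=occurs, North flowmeter 2 faulted=occurs, Reserve pipeline inlet 2 faulted=occurs → not all inputs occur → does not occur.
Anesthesia gas delivery interrupted [AND]: Scavenge line down=occurs, O2 supply 2 unavailable=not, Left fresh-gas outlet 2 offline=occurs → not all inputs occur → does not occur.

No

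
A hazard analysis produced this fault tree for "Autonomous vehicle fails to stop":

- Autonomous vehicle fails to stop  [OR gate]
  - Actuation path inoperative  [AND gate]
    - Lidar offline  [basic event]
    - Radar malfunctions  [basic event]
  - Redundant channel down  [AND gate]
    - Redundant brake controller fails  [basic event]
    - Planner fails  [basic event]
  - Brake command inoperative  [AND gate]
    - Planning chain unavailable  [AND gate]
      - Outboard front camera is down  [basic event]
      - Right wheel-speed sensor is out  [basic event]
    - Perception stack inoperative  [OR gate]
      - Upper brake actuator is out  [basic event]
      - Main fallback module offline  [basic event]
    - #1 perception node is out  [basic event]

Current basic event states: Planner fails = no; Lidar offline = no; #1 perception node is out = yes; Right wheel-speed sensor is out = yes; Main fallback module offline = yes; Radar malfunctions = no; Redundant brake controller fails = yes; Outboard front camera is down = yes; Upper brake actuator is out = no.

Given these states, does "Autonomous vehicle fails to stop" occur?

Actuation path inoperative [AND]: Lidar offline=not, Radar malfunctions=not → not all inputs occur → does not occur.
Redundant channel down [AND]: Redundant brake controller fails=occurs, Planner fails=not → not all inputs occur → does not occur.
Planning chain unavailable [AND]: Outboard front camera is down=occurs, Right wheel-speed sensor is out=occurs → all inputs occur → occurs.
Perception stack inoperative [OR]: Upper brake actuator is out=not, Main fallback module offline=occurs → at least one input occurs → occurs.
Brake command inoperative [AND]: Planning chain unavailable=occurs, Perception stack inoperative=occurs, #1 perception node is out=occurs → all inputs occur → occurs.
Autonomous vehicle fails to stop [OR]: Actuation path inoperative=not, Redundant channel down=not, Brake command inoperative=occurs → at least one input occurs → occurs.

Yes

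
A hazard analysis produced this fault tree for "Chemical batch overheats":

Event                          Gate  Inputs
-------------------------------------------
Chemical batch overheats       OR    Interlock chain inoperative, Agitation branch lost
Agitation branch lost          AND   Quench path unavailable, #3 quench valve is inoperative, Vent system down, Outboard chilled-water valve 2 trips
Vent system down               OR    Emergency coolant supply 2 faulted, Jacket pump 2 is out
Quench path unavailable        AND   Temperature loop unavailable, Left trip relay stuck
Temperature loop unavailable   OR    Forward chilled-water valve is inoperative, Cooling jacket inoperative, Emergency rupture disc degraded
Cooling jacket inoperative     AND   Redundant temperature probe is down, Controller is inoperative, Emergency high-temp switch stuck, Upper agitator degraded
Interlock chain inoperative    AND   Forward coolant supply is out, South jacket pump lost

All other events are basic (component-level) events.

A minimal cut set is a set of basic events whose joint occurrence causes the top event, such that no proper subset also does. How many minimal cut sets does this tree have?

Interlock chain inoperative [AND]: one cut set from each child combined → 1 × 1 = 1 cut set(s).
Cooling jacket inoperative [AND]: one cut set from each child combined → 1 × 1 × 1 × 1 = 1 cut set(s).
Temperature loop unavailable [OR]: union of children's cut sets → 3 cut set(s).
Quench path unavailable [AND]: one cut set from each child combined → 3 × 1 = 3 cut set(s).
Vent system down [OR]: union of children's cut sets → 2 cut set(s).
Agitation branch lost [AND]: one cut set from each child combined → 3 × 1 × 2 × 1 = 6 cut set(s).
Chemical batch overheats [OR]: union of children's cut sets → 7 cut set(s).
Minimal cut sets: {Forward coolant supply is out, South jacket pump lost}; {#3 quench valve is inoperative, Emergency coolant supply 2 faulted, Forward chilled-water valve is inoperative, Left trip relay stuck, Outboard chilled-water valve 2 trips}; {#3 quench valve is inoperative, Forward chilled-water valve is inoperative, Jacket pump 2 is out, Left trip relay stuck, Outboard chilled-water valve 2 trips}; {#3 quench valve is inoperative, Controller is inoperative, Emergency coolant supply 2 faulted, Emergency high-temp switch stuck, Left trip relay stuck, Outboard chilled-water valve 2 trips, Redundant temperature probe is down, Upper agitator degraded}; {#3 quench valve is inoperative, Controller is inoperative, Emergency high-temp switch stuck, Jacket pump 2 is out, Left trip relay stuck, Outboard chilled-water valve 2 trips, Redundant temperature probe is down, Upper agitator degraded}; {#3 quench valve is inoperative, Emergency coolant supply 2 faulted, Emergency rupture disc degraded, Left trip relay stuck, Outboard chilled-water valve 2 trips}; {#3 quench valve is inoperative, Emergency rupture disc degraded, Jacket pump 2 is out, Left trip relay stuck, Outboard chilled-water valve 2 trips}.

7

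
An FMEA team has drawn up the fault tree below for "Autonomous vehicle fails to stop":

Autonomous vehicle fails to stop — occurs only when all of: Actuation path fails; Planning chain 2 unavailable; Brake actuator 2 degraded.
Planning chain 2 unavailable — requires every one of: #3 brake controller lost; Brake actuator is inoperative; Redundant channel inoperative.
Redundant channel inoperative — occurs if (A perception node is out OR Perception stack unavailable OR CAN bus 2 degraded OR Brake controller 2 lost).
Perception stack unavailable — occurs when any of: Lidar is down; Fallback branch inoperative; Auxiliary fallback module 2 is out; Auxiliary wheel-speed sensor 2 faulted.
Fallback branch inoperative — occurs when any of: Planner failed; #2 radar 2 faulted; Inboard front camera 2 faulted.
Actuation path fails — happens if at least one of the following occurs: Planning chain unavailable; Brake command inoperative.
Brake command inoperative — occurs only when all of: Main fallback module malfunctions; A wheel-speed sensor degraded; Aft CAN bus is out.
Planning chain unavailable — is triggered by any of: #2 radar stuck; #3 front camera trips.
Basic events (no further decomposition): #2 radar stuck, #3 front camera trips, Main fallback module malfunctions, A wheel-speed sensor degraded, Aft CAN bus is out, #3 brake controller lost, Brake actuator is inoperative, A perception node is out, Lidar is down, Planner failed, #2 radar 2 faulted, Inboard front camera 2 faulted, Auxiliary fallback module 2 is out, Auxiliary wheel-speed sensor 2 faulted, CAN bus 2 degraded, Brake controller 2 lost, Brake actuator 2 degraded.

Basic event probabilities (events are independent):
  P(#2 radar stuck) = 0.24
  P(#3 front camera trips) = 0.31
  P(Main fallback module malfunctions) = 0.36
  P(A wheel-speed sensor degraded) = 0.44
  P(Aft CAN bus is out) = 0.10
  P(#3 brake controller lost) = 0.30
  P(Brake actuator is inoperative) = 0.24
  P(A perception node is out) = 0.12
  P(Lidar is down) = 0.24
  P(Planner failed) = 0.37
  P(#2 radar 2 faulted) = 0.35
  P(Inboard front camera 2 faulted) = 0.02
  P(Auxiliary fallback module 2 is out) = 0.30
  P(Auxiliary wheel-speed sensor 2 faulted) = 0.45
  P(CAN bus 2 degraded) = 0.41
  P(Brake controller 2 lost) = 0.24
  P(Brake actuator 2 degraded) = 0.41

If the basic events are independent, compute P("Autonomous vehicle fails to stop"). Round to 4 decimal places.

0.0136

P(Planning chain unavailable) [OR] = 1 − (1−0.24) × (1−0.31) = 0.475600
P(Brake command inoperative) [AND] = 0.36 × 0.44 × 0.10 = 0.015840
P(Actuation path fails) [OR] = 1 − (1−0.475600) × (1−0.015840) = 0.483906
P(Fallback branch inoperative) [OR] = 1 − (1−0.37) × (1−0.35) × (1−0.02) = 0.598690
P(Perception stack unavailable) [OR] = 1 − (1−0.24) × (1−0.598690) × (1−0.30) × (1−0.45) = 0.882577
P(Redundant channel inoperative) [OR] = 1 − (1−0.12) × (1−0.882577) × (1−0.41) × (1−0.24) = 0.953666
P(Planning chain 2 unavailable) [AND] = 0.30 × 0.24 × 0.953666 = 0.068664
P(Autonomous vehicle fails to stop) [AND] = 0.483906 × 0.068664 × 0.41 = 0.013623
Rounded to 4 decimal places: P(Autonomous vehicle fails to stop) ≈ 0.0136.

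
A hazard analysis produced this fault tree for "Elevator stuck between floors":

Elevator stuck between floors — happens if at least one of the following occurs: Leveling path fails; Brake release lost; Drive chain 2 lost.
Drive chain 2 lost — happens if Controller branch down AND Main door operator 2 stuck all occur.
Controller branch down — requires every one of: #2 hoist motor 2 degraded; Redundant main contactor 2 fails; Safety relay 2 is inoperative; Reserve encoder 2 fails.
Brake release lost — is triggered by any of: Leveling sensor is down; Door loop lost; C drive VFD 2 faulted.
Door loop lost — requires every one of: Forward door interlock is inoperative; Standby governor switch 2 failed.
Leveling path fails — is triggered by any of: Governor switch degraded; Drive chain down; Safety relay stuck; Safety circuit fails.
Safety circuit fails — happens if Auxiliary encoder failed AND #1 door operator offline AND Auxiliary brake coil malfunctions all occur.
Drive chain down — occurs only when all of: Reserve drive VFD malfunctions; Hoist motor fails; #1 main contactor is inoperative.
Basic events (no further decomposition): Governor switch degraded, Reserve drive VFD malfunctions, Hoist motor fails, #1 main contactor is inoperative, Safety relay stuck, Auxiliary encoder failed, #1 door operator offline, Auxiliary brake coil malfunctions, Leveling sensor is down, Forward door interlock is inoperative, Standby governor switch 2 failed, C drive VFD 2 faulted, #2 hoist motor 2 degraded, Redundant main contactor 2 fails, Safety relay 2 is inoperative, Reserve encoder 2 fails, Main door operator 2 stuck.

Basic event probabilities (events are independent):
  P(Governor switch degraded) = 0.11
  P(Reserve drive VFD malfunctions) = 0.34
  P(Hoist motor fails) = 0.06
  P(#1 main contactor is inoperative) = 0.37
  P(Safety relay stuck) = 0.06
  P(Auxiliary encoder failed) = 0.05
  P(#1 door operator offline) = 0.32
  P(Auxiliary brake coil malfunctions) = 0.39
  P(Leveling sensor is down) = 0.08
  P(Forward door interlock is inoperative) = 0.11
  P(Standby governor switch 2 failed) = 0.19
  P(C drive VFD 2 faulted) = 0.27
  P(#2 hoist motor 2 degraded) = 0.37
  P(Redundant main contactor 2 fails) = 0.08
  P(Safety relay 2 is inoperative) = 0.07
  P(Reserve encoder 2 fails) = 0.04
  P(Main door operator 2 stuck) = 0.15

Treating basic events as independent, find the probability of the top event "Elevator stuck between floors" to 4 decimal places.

0.4574

P(Drive chain down) [AND] = 0.34 × 0.06 × 0.37 = 0.007548
P(Safety circuit fails) [AND] = 0.05 × 0.32 × 0.39 = 0.006240
P(Leveling path fails) [OR] = 1 − (1−0.11) × (1−0.007548) × (1−0.06) × (1−0.006240) = 0.174896
P(Door loop lost) [AND] = 0.11 × 0.19 = 0.020900
P(Brake release lost) [OR] = 1 − (1−0.08) × (1−0.020900) × (1−0.27) = 0.342436
P(Controller branch down) [AND] = 0.37 × 0.08 × 0.07 × 0.04 = 0.000083
P(Drive chain 2 lost) [AND] = 0.000083 × 0.15 = 0.000012
P(Elevator stuck between floors) [OR] = 1 − (1−0.174896) × (1−0.342436) × (1−0.000012) = 0.457448
Rounded to 4 decimal places: P(Elevator stuck between floors) ≈ 0.4574.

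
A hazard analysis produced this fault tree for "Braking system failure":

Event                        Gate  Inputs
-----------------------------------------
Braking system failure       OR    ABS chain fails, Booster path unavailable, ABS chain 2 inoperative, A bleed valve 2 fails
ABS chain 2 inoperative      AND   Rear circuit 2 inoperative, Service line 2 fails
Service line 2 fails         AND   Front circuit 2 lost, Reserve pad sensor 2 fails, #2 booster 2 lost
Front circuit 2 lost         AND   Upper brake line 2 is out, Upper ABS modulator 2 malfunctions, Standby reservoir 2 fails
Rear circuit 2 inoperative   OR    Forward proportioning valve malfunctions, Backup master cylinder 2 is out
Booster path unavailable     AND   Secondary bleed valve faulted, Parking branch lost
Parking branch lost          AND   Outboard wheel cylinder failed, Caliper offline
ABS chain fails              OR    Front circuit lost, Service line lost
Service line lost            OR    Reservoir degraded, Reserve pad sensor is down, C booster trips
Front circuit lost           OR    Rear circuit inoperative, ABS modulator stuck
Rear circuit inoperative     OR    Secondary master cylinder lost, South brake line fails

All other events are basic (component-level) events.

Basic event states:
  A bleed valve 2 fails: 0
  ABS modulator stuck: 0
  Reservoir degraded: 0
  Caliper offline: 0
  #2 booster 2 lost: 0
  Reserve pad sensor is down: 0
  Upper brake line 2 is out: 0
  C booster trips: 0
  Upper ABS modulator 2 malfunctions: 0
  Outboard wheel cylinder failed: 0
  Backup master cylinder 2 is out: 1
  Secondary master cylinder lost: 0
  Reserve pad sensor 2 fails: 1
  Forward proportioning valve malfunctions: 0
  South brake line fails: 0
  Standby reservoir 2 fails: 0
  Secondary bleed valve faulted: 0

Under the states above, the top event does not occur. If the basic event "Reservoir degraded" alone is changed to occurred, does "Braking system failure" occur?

Counterfactual: set "Reservoir degraded" to occurred.
Rear circuit inoperative [OR]: Secondary master cylinder lost=not, South brake line fails=not → no input occurs → does not occur.
Front circuit lost [OR]: Rear circuit inoperative=not, ABS modulator stuck=not → no input occurs → does not occur.
Service line lost [OR]: Reservoir degraded=occurs, Reserve pad sensor is down=not, C booster trips=not → at least one input occurs → occurs.
ABS chain fails [OR]: Front circuit lost=not, Service line lost=occurs → at least one input occurs → occurs.
Parking branch lost [AND]: Outboard wheel cylinder failed=not, Caliper offline=not → not all inputs occur → does not occur.
Booster path unavailable [AND]: Secondary bleed valve faulted=not, Parking branch lost=not → not all inputs occur → does not occur.
Rear circuit 2 inoperative [OR]: Forward proportioning valve malfunctions=not, Backup master cylinder 2 is out=occurs → at least one input occurs → occurs.
Front circuit 2 lost [AND]: Upper brake line 2 is out=not, Upper ABS modulator 2 malfunctions=not, Standby reservoir 2 fails=not → not all inputs occur → does not occur.
Service line 2 fails [AND]: Front circuit 2 lost=not, Reserve pad sensor 2 fails=occurs, #2 booster 2 lost=not → not all inputs occur → does not occur.
ABS chain 2 inoperative [AND]: Rear circuit 2 inoperative=occurs, Service line 2 fails=not → not all inputs occur → does not occur.
Braking system failure [OR]: ABS chain fails=occurs, Booster path unavailable=not, ABS chain 2 inoperative=not, A bleed valve 2 fails=not → at least one input occurs → occurs.

Yes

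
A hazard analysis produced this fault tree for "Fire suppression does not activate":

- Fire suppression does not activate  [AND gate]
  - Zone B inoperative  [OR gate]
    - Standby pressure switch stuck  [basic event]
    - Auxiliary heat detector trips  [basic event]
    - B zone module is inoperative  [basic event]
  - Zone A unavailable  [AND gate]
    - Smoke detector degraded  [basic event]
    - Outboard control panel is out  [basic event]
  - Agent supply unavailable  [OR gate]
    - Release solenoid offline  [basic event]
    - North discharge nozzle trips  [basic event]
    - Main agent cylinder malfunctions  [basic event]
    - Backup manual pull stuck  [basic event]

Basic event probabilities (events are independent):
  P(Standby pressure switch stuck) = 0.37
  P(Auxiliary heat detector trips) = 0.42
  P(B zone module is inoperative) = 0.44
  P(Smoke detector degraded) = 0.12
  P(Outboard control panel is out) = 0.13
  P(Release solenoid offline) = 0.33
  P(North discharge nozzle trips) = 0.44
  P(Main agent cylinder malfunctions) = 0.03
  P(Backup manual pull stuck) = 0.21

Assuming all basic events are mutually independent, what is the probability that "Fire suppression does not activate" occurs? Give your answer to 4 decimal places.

P(Zone B inoperative) [OR] = 1 − (1−0.37) × (1−0.42) × (1−0.44) = 0.795376
P(Zone A unavailable) [AND] = 0.12 × 0.13 = 0.015600
P(Agent supply unavailable) [OR] = 1 − (1−0.33) × (1−0.44) × (1−0.03) × (1−0.21) = 0.712484
P(Fire suppression does not activate) [AND] = 0.795376 × 0.015600 × 0.712484 = 0.008840
Rounded to 4 decimal places: P(Fire suppression does not activate) ≈ 0.0088.

0.0088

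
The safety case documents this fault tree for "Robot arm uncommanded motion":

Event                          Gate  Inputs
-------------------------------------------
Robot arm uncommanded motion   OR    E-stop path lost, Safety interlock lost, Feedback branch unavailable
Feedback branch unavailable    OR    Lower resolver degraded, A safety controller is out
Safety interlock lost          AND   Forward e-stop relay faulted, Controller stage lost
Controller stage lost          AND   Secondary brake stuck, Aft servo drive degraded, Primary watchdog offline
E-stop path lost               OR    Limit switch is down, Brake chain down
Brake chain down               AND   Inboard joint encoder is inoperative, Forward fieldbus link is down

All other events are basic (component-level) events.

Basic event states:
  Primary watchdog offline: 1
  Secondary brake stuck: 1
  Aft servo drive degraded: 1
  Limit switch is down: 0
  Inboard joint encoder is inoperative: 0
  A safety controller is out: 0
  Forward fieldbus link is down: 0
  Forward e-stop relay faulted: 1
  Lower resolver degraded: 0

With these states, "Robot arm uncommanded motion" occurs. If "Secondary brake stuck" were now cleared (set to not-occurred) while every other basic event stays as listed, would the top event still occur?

Counterfactual: set "Secondary brake stuck" to not occurred.
Brake chain down [AND]: Inboard joint encoder is inoperative=not, Forward fieldbus link is down=not → not all inputs occur → does not occur.
E-stop path lost [OR]: Limit switch is down=not, Brake chain down=not → no input occurs → does not occur.
Controller stage lost [AND]: Secondary brake stuck=not, Aft servo drive degraded=occurs, Primary watchdog offline=occurs → not all inputs occur → does not occur.
Safety interlock lost [AND]: Forward e-stop relay faulted=occurs, Controller stage lost=not → not all inputs occur → does not occur.
Feedback branch unavailable [OR]: Lower resolver degraded=not, A safety controller is out=not → no input occurs → does not occur.
Robot arm uncommanded motion [OR]: E-stop path lost=not, Safety interlock lost=not, Feedback branch unavailable=not → no input occurs → does not occur.

No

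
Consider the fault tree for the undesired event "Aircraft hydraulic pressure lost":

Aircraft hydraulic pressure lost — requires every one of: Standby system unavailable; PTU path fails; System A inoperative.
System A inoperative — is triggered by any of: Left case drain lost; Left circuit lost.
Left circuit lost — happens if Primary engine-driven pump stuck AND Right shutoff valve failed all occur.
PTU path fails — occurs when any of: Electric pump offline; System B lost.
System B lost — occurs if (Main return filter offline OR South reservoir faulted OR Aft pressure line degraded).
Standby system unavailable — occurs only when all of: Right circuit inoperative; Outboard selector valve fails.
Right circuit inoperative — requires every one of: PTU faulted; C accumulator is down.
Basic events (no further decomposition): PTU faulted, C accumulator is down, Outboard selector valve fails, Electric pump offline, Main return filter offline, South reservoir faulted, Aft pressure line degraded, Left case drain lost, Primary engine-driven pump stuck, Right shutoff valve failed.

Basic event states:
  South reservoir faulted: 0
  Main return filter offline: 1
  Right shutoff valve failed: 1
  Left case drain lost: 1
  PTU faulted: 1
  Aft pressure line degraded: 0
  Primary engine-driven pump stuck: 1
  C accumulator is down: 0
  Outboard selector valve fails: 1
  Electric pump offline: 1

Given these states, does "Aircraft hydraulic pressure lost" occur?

Right circuit inoperative [AND]: PTU faulted=occurs, C accumulator is down=not → not all inputs occur → does not occur.
Standby system unavailable [AND]: Right circuit inoperative=not, Outboard selector valve fails=occurs → not all inputs occur → does not occur.
System B lost [OR]: Main return filter offline=occurs, South reservoir faulted=not, Aft pressure line degraded=not → at least one input occurs → occurs.
PTU path fails [OR]: Electric pump offline=occurs, System B lost=occurs → at least one input occurs → occurs.
Left circuit lost [AND]: Primary engine-driven pump stuck=occurs, Right shutoff valve failed=occurs → all inputs occur → occurs.
System A inoperative [OR]: Left case drain lost=occurs, Left circuit lost=occurs → at least one input occurs → occurs.
Aircraft hydraulic pressure lost [AND]: Standby system unavailable=not, PTU path fails=occurs, System A inoperative=occurs → not all inputs occur → does not occur.

No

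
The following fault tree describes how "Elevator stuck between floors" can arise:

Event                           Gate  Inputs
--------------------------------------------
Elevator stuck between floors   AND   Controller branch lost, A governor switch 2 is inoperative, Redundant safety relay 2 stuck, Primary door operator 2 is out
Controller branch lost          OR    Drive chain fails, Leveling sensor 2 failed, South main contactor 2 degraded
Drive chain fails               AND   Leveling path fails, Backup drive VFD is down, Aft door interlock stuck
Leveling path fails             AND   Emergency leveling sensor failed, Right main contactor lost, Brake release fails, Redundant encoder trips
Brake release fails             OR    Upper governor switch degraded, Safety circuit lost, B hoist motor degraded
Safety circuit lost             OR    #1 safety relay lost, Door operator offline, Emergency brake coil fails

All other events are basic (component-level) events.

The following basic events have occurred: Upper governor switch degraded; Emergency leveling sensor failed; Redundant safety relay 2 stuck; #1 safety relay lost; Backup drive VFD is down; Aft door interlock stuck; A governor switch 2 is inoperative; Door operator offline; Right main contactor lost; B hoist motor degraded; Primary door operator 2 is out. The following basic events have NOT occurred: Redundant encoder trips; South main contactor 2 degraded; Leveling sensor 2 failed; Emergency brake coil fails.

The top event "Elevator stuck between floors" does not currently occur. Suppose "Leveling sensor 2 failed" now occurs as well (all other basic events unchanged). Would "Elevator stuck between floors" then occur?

Yes

Counterfactual: set "Leveling sensor 2 failed" to occurred.
Safety circuit lost [OR]: #1 safety relay lost=occurs, Door operator offline=occurs, Emergency brake coil fails=not → at least one input occurs → occurs.
Brake release fails [OR]: Upper governor switch degraded=occurs, Safety circuit lost=occurs, B hoist motor degraded=occurs → at least one input occurs → occurs.
Leveling path fails [AND]: Emergency leveling sensor failed=occurs, Right main contactor lost=occurs, Brake release fails=occurs, Redundant encoder trips=not → not all inputs occur → does not occur.
Drive chain fails [AND]: Leveling path fails=not, Backup drive VFD is down=occurs, Aft door interlock stuck=occurs → not all inputs occur → does not occur.
Controller branch lost [OR]: Drive chain fails=not, Leveling sensor 2 failed=occurs, South main contactor 2 degraded=not → at least one input occurs → occurs.
Elevator stuck between floors [AND]: Controller branch lost=occurs, A governor switch 2 is inoperative=occurs, Redundant safety relay 2 stuck=occurs, Primary door operator 2 is out=occurs → all inputs occur → occurs.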